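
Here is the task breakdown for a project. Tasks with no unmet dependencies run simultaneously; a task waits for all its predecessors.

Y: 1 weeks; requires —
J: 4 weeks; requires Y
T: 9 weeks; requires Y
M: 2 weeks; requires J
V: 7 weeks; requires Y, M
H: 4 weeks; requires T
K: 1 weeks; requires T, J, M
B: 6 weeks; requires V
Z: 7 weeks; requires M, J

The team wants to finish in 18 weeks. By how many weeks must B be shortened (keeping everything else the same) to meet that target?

Current finish: 20 weeks; target: 18.
B is on every critical path, so each week cut from B cuts the finish by one (this holds down to a finish of 15).
Need 20 − 18 = 2 weeks off B → B becomes 4 weeks, finish becomes 18.

2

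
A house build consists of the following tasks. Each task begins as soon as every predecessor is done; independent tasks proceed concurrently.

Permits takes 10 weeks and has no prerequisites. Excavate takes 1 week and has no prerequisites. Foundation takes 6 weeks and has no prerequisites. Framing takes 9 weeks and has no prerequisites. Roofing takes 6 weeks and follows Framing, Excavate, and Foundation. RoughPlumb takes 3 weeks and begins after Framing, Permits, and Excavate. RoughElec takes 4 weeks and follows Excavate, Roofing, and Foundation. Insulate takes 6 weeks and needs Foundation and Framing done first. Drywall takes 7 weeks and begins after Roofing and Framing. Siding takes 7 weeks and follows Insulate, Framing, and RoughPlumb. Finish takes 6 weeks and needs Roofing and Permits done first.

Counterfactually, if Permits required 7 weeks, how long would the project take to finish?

22

The binding path is Framing→Roofing→Drywall = 9+6+7 = 22; finish at 22 weeks.
Permits has 2 weeks of float (longest path through it is 20).
The critical path is still Framing→Roofing→Drywall; finish is now 22 weeks.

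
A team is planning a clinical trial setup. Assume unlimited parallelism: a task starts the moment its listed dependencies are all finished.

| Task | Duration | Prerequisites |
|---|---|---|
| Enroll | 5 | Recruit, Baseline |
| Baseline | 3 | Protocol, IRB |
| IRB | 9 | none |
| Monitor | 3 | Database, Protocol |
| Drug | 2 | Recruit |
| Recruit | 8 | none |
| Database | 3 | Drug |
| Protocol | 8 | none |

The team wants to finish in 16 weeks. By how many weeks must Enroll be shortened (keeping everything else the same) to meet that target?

1

Current finish: 17 weeks; target: 16.
Enroll is on every critical path, so each week cut from Enroll cuts the finish by one (this holds down to a finish of 16).
Need 17 − 16 = 1 week off Enroll → Enroll becomes 4 weeks, finish becomes 16.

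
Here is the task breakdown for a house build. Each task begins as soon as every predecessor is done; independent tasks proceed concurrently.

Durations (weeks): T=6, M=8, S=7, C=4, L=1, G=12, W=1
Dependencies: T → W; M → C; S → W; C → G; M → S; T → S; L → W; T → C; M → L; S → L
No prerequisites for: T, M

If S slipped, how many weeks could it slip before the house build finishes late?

7

The longest chain is M→C→G = 8+4+12 = 24; overall finish 24 weeks.
The longest chain containing S totals 17 weeks.
Slack of S = 15 − 8 = 7 weeks.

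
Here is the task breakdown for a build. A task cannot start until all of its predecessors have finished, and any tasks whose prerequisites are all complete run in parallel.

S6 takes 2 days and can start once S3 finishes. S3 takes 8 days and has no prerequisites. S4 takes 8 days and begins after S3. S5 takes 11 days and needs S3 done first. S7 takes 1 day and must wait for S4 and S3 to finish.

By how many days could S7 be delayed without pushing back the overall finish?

2

S3→S5 = 8+11 = 19 sets the makespan at 19 days.
S7 finishes as early as 17 and must finish by 19.
So S7 can slip 19 − 17 = 2 days.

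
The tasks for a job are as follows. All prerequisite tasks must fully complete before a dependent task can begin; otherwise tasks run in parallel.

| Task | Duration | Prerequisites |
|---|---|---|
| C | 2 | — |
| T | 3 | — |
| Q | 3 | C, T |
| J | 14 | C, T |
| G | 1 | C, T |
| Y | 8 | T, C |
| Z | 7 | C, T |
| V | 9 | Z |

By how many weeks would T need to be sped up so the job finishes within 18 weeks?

Current finish: 19 weeks; target: 18.
T is on every critical path, so each week cut from T cuts the finish by one (this holds down to a finish of 18).
Need 19 − 18 = 1 week off T → T becomes 2 weeks, finish becomes 18.

1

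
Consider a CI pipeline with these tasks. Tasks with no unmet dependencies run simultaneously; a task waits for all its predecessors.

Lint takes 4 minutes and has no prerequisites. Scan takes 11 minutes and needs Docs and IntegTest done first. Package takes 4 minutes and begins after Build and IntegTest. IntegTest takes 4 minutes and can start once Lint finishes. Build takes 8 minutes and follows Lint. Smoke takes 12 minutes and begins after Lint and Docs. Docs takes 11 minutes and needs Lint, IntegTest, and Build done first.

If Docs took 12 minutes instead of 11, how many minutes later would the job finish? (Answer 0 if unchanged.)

1

Critical path before the change: Lint→Build→Docs→Smoke = 4+8+11+12 = 35 giving 35 minutes.
Since Docs is critical, the +1 change carries straight to that chain (now 36 minutes).
No other chain overtakes it, so the finish is 36 minutes.
Change in finish: 36 − 35 = +1 minutes.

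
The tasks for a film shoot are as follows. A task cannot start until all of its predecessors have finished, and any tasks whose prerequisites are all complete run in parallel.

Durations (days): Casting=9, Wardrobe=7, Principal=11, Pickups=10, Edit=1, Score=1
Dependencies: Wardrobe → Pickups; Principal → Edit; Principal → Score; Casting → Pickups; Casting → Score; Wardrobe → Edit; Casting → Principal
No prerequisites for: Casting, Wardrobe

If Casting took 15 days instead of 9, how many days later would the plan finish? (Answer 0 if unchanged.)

6

The binding path is Casting→Principal→Edit = 9+11+1 = 21; finish at 21 days.
Casting is on the critical path; changing it to 15 makes that path 27 days.
The critical path is still Casting→Principal→Edit; finish is now 27 days.
Change in finish: 27 − 21 = +6 days.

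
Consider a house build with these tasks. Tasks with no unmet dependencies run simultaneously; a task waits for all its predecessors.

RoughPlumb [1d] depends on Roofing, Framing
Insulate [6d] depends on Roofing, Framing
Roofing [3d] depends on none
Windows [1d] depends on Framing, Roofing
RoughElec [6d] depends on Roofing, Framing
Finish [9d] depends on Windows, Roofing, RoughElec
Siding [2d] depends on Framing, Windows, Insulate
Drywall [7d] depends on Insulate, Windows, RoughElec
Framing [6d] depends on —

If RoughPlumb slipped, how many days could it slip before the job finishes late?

Critical path: Framing→RoughElec→Finish = 6+6+9 = 21, so the finish is 21 days.
The longest chain containing RoughPlumb totals 7 days.
So RoughPlumb can slip 21 − 7 = 14 days.

14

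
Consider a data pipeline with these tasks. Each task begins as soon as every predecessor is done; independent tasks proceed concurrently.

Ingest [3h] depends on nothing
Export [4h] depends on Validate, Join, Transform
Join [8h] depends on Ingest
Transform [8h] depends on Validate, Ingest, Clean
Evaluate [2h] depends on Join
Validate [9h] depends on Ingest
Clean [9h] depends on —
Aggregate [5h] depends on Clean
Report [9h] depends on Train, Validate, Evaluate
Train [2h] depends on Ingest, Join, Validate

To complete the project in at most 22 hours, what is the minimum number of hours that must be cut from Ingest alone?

Current finish: 24 hours; target: 22.
Ingest is on every critical path, so each hour cut from Ingest cuts the finish by one (this holds down to a finish of 22).
Need 24 − 22 = 2 hours off Ingest → Ingest becomes 1 hour, finish becomes 22.

2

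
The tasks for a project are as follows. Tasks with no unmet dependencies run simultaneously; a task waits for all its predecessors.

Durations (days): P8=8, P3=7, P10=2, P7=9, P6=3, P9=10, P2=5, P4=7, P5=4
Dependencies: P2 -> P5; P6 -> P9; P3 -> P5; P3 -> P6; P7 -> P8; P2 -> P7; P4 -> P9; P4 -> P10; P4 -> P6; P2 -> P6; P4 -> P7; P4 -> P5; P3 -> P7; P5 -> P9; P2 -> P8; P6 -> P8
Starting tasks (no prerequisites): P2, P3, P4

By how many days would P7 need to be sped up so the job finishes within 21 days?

Current finish: 24 days; target: 21.
P7 is on every critical path, so each day cut from P7 cuts the finish by one (this holds down to a finish of 21).
Need 24 − 21 = 3 days off P7 → P7 becomes 6 days, finish becomes 21.

3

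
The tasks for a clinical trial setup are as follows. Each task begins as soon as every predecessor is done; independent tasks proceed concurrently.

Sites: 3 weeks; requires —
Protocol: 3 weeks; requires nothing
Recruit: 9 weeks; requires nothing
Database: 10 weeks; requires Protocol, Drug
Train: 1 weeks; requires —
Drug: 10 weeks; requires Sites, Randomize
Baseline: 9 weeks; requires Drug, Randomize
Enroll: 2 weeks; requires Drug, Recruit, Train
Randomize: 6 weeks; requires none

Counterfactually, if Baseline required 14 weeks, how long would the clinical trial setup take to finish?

The binding path is Randomize→Drug→Database = 6+10+10 = 26; finish at 26 weeks.
The longest path through Baseline is only 25 weeks, so Baseline has float 1.
Now Randomize→Drug→Baseline = 6+10+14 = 30 is longest, so the finish becomes 30 weeks.

30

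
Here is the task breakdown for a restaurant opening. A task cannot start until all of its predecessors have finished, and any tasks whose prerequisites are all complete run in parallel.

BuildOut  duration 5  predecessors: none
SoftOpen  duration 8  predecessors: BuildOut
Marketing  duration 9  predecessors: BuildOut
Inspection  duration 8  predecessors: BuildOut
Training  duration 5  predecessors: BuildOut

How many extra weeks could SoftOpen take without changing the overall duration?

The longest chain is BuildOut→Marketing = 5+9 = 14; overall finish 14 weeks.
Longest path through SoftOpen: 13 weeks (earliest finish 13, latest finish 14).
Slack of SoftOpen = 6 − 5 = 1 week.

1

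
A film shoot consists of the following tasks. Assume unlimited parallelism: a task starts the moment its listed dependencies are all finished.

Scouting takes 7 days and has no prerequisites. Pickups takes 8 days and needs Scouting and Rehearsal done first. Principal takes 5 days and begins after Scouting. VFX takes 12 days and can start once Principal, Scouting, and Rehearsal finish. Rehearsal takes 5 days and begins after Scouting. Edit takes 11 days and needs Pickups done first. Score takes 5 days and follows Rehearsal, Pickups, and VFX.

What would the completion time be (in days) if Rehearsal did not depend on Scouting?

Before: longest chain Scouting→Rehearsal→Pickups→Edit = 7+5+8+11 = 31, finish 31.
Without Scouting→Rehearsal, Rehearsal's earliest start moves from 7 to 0.
New critical path: Scouting→Principal→VFX→Score = 7+5+12+5 = 29 ⇒ 29 days.

29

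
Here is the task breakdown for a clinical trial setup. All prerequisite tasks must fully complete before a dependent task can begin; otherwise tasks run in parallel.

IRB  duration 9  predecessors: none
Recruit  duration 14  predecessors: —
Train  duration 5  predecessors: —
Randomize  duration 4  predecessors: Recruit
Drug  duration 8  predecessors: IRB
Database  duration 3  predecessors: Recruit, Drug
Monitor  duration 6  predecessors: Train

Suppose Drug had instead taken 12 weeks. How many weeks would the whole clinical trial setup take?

Critical path before the change: IRB→Drug→Database = 9+8+3 = 20 giving 20 weeks.
Drug is on the critical path; changing it to 12 makes that path 24 weeks.
No other chain overtakes it, so the finish is 24 weeks.

24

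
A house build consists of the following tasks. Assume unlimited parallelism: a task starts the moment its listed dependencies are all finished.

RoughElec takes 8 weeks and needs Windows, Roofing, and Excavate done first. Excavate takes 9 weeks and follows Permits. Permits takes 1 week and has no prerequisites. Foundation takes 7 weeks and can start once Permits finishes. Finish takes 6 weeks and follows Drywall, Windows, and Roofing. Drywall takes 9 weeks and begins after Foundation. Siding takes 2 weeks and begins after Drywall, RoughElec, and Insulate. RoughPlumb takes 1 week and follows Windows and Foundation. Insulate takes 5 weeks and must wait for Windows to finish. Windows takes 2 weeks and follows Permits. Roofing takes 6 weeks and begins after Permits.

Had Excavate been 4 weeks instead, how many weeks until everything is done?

23

The binding path is Permits→Foundation→Drywall→Finish = 1+7+9+6 = 23; finish at 23 weeks.
Excavate has 3 weeks of float (longest path through it is 20).
No other chain overtakes it, so the finish is 23 weeks.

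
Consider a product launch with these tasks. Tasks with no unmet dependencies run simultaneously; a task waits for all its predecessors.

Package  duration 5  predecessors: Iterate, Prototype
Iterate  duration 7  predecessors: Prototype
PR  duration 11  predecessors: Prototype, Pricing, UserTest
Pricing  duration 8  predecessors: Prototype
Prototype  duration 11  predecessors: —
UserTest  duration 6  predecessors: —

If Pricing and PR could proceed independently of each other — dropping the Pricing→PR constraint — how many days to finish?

23

With the dependency in place, Prototype→Pricing→PR = 11+8+11 = 30 sets the finish at 30 days.
Without Pricing→PR, PR's earliest start moves from 19 to 11.
After: Prototype→Iterate→Package = 11+7+5 = 23 → 23 days.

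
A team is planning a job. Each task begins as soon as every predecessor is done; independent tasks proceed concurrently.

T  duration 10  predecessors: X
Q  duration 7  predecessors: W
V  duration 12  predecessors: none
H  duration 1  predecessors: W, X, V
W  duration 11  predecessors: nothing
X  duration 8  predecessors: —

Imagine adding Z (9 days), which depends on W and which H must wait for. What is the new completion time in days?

Originally the schedule takes 18 days.
With Z inserted, H now waits for max(W, X, V, Z).
New critical path: W→Z→H = 11+9+1 = 21 ⇒ 21 days.

21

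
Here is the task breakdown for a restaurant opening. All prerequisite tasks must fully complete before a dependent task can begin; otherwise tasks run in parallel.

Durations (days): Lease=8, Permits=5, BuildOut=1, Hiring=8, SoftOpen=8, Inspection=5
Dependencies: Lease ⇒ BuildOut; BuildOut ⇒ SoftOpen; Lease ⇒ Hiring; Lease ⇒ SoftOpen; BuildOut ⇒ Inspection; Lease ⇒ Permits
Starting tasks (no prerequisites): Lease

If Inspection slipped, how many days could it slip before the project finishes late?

The longest chain is Lease→BuildOut→SoftOpen = 8+1+8 = 17; overall finish 17 days.
Inspection finishes as early as 14 and must finish by 17.
Slack of Inspection = 12 − 9 = 3 days.

3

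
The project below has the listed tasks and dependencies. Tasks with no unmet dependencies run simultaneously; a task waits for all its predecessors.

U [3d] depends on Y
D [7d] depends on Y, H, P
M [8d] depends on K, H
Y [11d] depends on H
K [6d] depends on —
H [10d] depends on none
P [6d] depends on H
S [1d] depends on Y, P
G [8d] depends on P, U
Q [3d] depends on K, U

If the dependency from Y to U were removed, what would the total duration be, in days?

28

Original critical path: H→Y→U→G = 10+11+3+8 = 32 ⇒ 32 days.
Without Y→U, U's earliest start moves from 21 to 0.
New critical path: H→Y→D = 10+11+7 = 28 ⇒ 28 days.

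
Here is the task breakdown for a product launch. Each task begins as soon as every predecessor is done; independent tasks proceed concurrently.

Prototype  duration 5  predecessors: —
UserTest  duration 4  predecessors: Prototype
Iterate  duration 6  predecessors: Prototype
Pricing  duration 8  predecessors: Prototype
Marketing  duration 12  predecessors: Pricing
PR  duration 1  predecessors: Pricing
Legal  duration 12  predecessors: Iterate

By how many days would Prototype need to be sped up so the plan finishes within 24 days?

1

Current finish: 25 days; target: 24.
Prototype is on every critical path, so each day cut from Prototype cuts the finish by one (this holds down to a finish of 21).
Need 25 − 24 = 1 day off Prototype → Prototype becomes 4 days, finish becomes 24.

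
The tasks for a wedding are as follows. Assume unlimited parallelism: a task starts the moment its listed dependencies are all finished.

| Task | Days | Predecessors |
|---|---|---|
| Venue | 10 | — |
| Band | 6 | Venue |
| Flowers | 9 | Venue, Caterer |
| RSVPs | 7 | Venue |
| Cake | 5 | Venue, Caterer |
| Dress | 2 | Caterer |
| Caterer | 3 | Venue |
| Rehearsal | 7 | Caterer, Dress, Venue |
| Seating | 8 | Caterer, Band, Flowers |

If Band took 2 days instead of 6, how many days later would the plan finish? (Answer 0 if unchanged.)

0

As given, the longest chain is Venue→Caterer→Flowers→Seating = 10+3+9+8 = 30, so the finish is 30 days.
Band has 6 days of float (longest path through it is 24).
The critical path is still Venue→Caterer→Flowers→Seating; finish is now 30 days.
Change in finish: 30 − 30 = +0 days.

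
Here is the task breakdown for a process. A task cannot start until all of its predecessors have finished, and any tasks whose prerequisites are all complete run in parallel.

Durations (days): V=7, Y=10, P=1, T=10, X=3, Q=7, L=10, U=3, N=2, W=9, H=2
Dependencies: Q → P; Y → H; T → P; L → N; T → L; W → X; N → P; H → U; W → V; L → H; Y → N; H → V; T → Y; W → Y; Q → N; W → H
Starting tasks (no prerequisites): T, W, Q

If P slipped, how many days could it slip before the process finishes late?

Critical path: T→L→H→V = 10+10+2+7 = 29, so the finish is 29 days.
Longest path through P: 23 days (earliest finish 23, latest finish 29).
Float = 29 − 23 = 6.

6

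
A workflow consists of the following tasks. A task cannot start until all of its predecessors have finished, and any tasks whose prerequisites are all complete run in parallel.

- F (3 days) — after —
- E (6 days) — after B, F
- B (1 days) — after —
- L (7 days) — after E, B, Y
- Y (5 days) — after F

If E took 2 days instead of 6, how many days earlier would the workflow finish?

1

Critical path before the change: F→E→L = 3+6+7 = 16 giving 16 days.
E lies on that path, so at 2 days the path becomes 12 days.
New critical path: F→Y→L = 3+5+7 = 15 ⇒ 15 days.
Change in finish: 15 − 16 = -1 days.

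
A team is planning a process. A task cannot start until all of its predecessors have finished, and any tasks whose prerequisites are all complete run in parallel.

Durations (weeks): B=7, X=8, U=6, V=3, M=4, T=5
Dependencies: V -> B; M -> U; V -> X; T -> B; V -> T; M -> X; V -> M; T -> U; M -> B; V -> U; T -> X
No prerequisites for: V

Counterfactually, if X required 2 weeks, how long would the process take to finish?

15

As given, the longest chain is V→T→X = 3+5+8 = 16, so the finish is 16 weeks.
X lies on that path, so at 2 weeks the path becomes 10 weeks.
Now V→T→B = 3+5+7 = 15 is longest, so the finish becomes 15 weeks.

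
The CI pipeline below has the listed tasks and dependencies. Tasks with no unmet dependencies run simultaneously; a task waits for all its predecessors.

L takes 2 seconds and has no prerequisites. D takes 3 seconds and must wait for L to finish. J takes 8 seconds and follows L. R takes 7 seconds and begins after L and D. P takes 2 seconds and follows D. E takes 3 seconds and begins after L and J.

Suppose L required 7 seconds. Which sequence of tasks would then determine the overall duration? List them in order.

The binding path is L→J→E = 2+8+3 = 13; finish at 13 seconds.
L is on the critical path; changing it to 7 makes that path 18 seconds.
That remains the longest chain; total 18 seconds.

L, J, E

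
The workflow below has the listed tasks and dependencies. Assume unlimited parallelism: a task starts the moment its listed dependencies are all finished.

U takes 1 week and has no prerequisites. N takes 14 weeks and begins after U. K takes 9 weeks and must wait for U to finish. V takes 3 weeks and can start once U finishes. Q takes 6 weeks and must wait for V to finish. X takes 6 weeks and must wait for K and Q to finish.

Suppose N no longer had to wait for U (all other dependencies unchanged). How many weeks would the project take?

16

Before: longest chain U→K→X = 1+9+6 = 16, finish 16.
Without U→N, N's earliest start moves from 1 to 0.
New critical path: U→K→X = 1+9+6 = 16 ⇒ 16 weeks.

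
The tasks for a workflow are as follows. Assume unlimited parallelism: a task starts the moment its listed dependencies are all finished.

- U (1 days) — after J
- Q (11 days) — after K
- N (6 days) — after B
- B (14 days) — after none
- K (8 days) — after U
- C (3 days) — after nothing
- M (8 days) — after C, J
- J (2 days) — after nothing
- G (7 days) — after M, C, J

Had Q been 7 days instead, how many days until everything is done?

20

As given, the longest chain is J→U→K→Q = 2+1+8+11 = 22, so the finish is 22 days.
Q is on the critical path; changing it to 7 makes that path 18 days.
The binding chain switches to B→N = 14+6 = 20; finish 20 days.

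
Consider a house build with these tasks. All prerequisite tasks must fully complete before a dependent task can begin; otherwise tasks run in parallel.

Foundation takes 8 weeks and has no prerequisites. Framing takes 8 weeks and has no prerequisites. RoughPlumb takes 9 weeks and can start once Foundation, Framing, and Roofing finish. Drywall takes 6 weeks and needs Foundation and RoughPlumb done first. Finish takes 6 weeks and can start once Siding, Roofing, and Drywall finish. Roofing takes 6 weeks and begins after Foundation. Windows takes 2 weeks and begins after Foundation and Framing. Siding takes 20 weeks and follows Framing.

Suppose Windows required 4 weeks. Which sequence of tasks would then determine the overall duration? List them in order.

Critical path before the change: Foundation→Roofing→RoughPlumb→Drywall→Finish = 8+6+9+6+6 = 35 giving 35 weeks.
Windows has 25 weeks of float (longest path through it is 10).
The critical path is still Foundation→Roofing→RoughPlumb→Drywall→Finish; finish is now 35 weeks.

Foundation, Roofing, RoughPlumb, Drywall, Finish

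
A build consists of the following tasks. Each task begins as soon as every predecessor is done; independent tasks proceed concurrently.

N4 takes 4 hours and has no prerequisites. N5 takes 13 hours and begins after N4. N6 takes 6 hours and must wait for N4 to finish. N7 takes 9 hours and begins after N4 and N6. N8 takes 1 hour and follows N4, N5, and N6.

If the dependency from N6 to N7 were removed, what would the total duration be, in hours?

18

Before: longest chain N4→N6→N7 = 4+6+9 = 19, finish 19.
Without N6→N7, N7's earliest start moves from 10 to 4.
New critical path: N4→N5→N8 = 4+13+1 = 18 ⇒ 18 hours.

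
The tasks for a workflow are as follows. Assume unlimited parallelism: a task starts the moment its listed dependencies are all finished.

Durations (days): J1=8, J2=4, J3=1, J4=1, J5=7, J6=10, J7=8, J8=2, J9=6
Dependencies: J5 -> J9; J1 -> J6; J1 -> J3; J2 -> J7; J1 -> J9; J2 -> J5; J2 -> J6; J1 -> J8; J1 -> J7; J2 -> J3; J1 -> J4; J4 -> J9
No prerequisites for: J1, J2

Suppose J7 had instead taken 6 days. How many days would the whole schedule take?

18

Actual critical path: J1→J6 = 8+10 = 18 ⇒ 18 days.
J7 is off the critical path — its longest chain is 16 days, giving 2 of slack.
That remains the longest chain; total 18 days.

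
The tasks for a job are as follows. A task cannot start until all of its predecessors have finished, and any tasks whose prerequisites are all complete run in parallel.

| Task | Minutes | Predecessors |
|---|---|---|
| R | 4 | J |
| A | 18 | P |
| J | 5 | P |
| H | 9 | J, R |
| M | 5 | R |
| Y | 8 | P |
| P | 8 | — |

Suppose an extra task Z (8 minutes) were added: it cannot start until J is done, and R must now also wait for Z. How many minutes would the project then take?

34

Originally the project takes 26 minutes.
With Z inserted, R now waits for max(J, Z).
New critical path: P→J→Z→R→H = 8+5+8+4+9 = 34 ⇒ 34 minutes.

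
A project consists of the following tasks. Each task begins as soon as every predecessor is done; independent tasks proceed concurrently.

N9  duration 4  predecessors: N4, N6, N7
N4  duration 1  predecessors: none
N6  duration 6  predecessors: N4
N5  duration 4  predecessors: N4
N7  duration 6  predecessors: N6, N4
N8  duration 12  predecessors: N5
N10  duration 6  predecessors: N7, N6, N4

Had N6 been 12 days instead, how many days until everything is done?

As given, the longest chain is N4→N6→N7→N10 = 1+6+6+6 = 19, so the finish is 19 days.
N6 lies on that path, so at 12 days the path becomes 25 days.
No other chain overtakes it, so the finish is 25 days.

25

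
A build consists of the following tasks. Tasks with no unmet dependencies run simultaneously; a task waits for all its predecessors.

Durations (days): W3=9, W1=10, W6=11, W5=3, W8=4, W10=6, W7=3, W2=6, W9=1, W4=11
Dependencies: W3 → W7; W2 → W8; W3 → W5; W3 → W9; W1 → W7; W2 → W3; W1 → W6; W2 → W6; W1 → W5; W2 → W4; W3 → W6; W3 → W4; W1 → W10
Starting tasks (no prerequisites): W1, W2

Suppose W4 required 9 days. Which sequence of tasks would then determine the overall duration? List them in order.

W2, W3, W6

As given, the longest chain is W2→W3→W4 = 6+9+11 = 26, so the finish is 26 days.
W4 is on the critical path; changing it to 9 makes that path 24 days.
The binding chain switches to W2→W3→W6 = 6+9+11 = 26; finish 26 days.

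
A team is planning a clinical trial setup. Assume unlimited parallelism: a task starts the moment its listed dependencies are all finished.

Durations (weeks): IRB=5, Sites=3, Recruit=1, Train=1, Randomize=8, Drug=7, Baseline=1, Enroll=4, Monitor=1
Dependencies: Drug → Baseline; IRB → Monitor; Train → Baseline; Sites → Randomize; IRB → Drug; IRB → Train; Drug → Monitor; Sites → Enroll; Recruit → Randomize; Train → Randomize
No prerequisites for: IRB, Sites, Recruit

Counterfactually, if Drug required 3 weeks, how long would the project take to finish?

14

Actual critical path: IRB→Train→Randomize = 5+1+8 = 14 ⇒ 14 weeks.
Drug is off the critical path — its longest chain is 13 weeks, giving 1 of slack.
That remains the longest chain; total 14 weeks.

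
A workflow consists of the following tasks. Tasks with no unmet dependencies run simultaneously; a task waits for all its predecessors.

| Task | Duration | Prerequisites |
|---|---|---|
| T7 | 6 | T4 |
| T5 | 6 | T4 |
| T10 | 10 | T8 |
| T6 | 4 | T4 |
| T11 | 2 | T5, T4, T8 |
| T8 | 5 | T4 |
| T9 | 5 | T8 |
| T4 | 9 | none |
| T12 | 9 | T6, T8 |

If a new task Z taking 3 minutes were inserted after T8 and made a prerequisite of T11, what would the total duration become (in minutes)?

Originally the workflow takes 24 minutes.
With Z inserted, T11 now waits for max(T5, T4, T8, Z).
New critical path: T4→T8→T10 = 9+5+10 = 24 ⇒ 24 minutes.

24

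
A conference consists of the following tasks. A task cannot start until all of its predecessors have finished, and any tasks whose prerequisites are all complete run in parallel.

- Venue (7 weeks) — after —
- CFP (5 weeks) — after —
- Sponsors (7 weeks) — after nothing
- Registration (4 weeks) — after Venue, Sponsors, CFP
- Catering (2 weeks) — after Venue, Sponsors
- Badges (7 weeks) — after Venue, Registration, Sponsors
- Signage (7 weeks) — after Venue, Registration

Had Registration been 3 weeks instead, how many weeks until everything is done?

17

Critical path before the change: Venue→Registration→Badges = 7+4+7 = 18 giving 18 weeks.
Registration lies on that path, so at 3 weeks the path becomes 17 weeks.
The critical path is still Venue→Registration→Badges; finish is now 17 weeks.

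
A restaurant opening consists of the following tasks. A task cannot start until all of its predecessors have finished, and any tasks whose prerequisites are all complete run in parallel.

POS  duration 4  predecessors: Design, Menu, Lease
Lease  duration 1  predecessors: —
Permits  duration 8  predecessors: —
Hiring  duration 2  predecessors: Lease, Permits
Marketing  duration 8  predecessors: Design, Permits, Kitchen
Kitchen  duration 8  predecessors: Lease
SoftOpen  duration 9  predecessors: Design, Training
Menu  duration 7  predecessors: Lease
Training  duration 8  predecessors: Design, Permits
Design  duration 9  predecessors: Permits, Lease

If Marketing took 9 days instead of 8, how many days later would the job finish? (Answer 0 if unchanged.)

0

Critical path before the change: Permits→Design→Training→SoftOpen = 8+9+8+9 = 34 giving 34 days.
Marketing has 9 days of float (longest path through it is 25).
The critical path is still Permits→Design→Training→SoftOpen; finish is now 34 days.
Change in finish: 34 − 34 = +0 days.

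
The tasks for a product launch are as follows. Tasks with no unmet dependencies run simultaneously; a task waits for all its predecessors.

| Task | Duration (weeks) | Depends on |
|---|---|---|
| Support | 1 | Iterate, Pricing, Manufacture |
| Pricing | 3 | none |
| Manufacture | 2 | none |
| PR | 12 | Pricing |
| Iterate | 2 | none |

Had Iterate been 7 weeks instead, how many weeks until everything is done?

15

Baseline: Pricing→PR = 3+12 = 15 → 15 weeks.
Iterate is off the critical path — its longest chain is 3 weeks, giving 12 of slack.
That remains the longest chain; total 15 weeks.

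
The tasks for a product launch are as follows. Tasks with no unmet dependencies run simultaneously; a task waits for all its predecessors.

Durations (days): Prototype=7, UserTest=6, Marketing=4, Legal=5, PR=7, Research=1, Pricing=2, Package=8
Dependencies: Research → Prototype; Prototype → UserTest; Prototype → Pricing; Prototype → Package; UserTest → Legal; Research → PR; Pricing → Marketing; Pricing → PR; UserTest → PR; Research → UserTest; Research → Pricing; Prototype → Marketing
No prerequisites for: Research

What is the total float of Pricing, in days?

4

The longest chain is Research→Prototype→UserTest→PR = 1+7+6+7 = 21; overall finish 21 days.
Pricing finishes as early as 10 and must finish by 14.
So Pricing can slip 14 − 10 = 4 days.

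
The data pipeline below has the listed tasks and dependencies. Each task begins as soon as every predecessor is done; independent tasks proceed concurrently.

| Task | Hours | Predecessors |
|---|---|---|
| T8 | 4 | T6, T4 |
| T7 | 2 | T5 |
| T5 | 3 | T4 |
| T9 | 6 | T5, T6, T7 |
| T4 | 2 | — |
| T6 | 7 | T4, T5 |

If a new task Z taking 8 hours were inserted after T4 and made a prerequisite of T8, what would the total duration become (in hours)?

Originally the schedule takes 18 hours.
With Z inserted, T8 now waits for max(T6, T4, Z).
New critical path: T4→T5→T6→T9 = 2+3+7+6 = 18 ⇒ 18 hours.

18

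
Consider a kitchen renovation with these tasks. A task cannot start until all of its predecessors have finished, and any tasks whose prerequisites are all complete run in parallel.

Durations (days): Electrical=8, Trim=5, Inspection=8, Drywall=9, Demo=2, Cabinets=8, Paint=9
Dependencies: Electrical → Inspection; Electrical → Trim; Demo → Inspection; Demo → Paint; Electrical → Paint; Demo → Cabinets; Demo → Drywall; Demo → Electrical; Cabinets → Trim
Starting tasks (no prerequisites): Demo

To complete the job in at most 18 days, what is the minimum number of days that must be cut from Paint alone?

1

Current finish: 19 days; target: 18.
Paint is on every critical path, so each day cut from Paint cuts the finish by one (this holds down to a finish of 18).
Need 19 − 18 = 1 day off Paint → Paint becomes 8 days, finish becomes 18.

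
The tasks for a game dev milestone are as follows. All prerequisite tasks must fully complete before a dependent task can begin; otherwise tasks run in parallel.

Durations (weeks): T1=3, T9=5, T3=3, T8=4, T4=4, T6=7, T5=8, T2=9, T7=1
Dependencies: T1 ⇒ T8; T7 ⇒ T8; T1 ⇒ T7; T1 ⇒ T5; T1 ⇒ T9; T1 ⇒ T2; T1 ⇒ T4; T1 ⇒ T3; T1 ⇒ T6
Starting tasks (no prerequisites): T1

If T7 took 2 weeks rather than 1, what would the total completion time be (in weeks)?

12

The binding path is T1→T2 = 3+9 = 12; finish at 12 weeks.
The longest path through T7 is only 8 weeks, so T7 has float 4.
That remains the longest chain; total 12 weeks.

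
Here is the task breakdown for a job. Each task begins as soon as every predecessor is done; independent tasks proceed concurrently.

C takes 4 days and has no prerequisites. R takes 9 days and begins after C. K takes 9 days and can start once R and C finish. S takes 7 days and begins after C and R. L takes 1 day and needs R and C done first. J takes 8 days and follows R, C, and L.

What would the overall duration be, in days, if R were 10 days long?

Actual critical path: C→R→K = 4+9+9 = 22 ⇒ 22 days.
R is on the critical path; changing it to 10 makes that path 23 days.
The critical path is still C→R→K; finish is now 23 days.

23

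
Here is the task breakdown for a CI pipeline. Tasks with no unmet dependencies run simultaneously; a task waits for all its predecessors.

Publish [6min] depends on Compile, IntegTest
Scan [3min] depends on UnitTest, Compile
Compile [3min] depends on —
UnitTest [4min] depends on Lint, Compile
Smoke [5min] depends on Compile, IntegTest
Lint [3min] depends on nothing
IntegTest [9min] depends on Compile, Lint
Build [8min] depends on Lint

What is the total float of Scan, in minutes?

8

The longest chain is Compile→IntegTest→Publish = 3+9+6 = 18; overall finish 18 minutes.
Scan finishes as early as 10 and must finish by 18.
So Scan can slip 18 − 10 = 8 minutes.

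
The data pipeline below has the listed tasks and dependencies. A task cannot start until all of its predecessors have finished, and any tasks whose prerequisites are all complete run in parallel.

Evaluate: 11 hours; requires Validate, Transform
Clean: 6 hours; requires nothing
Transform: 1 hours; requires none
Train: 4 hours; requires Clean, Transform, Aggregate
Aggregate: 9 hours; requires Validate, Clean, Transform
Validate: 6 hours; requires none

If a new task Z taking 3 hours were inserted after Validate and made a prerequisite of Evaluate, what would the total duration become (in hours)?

Originally the plan takes 19 hours.
With Z inserted, Evaluate now waits for max(Validate, Transform, Z).
New critical path: Validate→Z→Evaluate = 6+3+11 = 20 ⇒ 20 hours.

20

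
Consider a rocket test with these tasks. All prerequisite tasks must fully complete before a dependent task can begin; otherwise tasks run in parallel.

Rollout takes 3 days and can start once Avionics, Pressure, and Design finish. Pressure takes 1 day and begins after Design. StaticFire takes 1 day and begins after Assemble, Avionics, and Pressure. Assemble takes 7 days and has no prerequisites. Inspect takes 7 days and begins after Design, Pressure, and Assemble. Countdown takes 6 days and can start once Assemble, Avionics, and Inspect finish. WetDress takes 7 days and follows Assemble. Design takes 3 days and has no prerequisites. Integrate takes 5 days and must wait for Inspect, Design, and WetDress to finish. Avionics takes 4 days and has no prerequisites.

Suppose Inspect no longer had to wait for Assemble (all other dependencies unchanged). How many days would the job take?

19

Before: longest chain Assemble→Inspect→Countdown = 7+7+6 = 20, finish 20.
Without Assemble→Inspect, Inspect's earliest start moves from 7 to 4.
New critical path: Assemble→WetDress→Integrate = 7+7+5 = 19 ⇒ 19 days.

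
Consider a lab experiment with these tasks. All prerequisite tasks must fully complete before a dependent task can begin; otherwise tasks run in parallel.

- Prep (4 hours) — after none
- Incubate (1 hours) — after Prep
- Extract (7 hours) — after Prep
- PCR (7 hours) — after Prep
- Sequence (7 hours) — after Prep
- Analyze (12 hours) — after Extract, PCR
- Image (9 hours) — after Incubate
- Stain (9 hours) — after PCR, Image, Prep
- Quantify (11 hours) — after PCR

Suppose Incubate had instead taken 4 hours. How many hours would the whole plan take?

26

Actual critical path: Prep→Incubate→Image→Stain = 4+1+9+9 = 23 ⇒ 23 hours.
Incubate is on the critical path; changing it to 4 makes that path 26 hours.
The critical path is still Prep→Incubate→Image→Stain; finish is now 26 hours.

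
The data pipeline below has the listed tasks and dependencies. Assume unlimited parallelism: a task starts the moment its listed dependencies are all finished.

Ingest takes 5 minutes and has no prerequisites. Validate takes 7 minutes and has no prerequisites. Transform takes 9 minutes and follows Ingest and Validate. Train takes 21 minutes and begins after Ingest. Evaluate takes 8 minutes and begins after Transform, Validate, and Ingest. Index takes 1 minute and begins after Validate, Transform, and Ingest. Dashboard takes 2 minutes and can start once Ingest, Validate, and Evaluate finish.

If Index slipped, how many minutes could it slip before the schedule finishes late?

9

Critical path: Ingest→Train = 5+21 = 26, so the finish is 26 minutes.
Index finishes as early as 17 and must finish by 26.
So Index can slip 26 − 17 = 9 minutes.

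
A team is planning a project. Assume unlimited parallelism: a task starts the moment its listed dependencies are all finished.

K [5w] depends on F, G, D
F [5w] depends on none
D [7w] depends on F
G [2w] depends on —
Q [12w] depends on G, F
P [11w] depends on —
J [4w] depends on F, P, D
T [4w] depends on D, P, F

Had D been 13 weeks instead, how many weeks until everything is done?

Actual critical path: F→D→K = 5+7+5 = 17 ⇒ 17 weeks.
D lies on that path, so at 13 weeks the path becomes 23 weeks.
That remains the longest chain; total 23 weeks.

23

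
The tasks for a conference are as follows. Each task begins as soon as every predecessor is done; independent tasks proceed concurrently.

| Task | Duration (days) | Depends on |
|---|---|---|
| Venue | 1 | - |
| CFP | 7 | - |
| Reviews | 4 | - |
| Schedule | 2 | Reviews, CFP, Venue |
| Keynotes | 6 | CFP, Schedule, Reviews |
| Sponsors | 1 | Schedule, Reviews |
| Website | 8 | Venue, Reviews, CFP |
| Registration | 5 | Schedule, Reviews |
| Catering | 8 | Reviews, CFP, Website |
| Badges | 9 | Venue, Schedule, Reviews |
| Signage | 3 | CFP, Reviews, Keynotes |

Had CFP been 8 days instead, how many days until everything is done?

Baseline: CFP→Website→Catering = 7+8+8 = 23 → 23 days.
CFP lies on that path, so at 8 days the path becomes 24 days.
That remains the longest chain; total 24 days.

24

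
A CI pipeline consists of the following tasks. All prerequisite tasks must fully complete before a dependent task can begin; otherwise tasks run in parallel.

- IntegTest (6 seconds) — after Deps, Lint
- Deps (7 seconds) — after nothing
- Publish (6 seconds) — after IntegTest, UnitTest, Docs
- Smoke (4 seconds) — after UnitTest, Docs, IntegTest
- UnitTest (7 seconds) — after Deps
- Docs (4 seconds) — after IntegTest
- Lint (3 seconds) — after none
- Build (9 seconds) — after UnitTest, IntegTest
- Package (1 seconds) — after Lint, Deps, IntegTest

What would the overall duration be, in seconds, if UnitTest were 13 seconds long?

Baseline: Deps→UnitTest→Build = 7+7+9 = 23 → 23 seconds.
Since UnitTest is critical, the +6 change carries straight to that chain (now 29 seconds).
That remains the longest chain; total 29 seconds.

29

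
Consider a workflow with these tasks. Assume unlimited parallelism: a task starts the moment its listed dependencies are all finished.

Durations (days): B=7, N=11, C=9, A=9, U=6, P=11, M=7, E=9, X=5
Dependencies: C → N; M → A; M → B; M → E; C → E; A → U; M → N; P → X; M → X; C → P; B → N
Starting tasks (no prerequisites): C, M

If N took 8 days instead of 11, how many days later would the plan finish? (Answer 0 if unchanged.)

Critical path before the change: M→B→N = 7+7+11 = 25 giving 25 days.
N is on the critical path; changing it to 8 makes that path 22 days.
New critical path: C→P→X = 9+11+5 = 25 ⇒ 25 days.
Change in finish: 25 − 25 = +0 days.

0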